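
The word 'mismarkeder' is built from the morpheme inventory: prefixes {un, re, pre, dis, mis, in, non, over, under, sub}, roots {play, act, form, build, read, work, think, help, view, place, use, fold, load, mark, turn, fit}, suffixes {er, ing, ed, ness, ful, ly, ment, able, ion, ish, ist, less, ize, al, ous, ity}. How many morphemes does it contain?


Segmenting 'mismarkeder' against the inventory:
  'mis' -> prefix (morpheme 1)
  'mark' -> root (morpheme 2)
  'ed' -> suffix (morpheme 3)
  'er' -> suffix (morpheme 4)
Total morphemes: 4

4


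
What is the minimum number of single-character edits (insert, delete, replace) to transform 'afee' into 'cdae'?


Building DP table for s1='afee' (len 4) and s2='cdae' (len 4):
       c  d  a  e
    0  1  2  3  4
  a 1  1  2  2  3
  f 2  2  2  3  3
  e 3  3  3  3  3
  e 4  4  4  4  3
Edit distance = dp[4][4] = 3

3


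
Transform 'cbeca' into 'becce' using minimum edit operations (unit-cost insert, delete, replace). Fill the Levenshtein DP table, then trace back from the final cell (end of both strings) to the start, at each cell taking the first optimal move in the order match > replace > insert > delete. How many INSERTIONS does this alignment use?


Edit distance = 3. Backtracking from cell (5, 5) with preference match > replace > insert > delete,
then listing the resulting alignment 'cbeca' -> 'becce' left to right:
  Step 1: delete 'c'
  Step 2: keep 'b'
  Step 3: keep 'e'
  Step 4: insert 'c' [insertion #1]
  Step 5: keep 'c'
  Step 6: replace a->e
Total insertions: 1

1


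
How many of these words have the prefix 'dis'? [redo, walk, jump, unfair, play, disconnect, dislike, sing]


Checking each word for prefix 'dis':
  'redo' -> no (count: 0)
  'walk' -> no (count: 0)
  'jump' -> no (count: 0)
  'unfair' -> no (count: 0)
  'play' -> no (count: 0)
  'disconnect' -> YES, starts with 'dis' (count: 1)
  'dislike' -> YES, starts with 'dis' (count: 2)
  'sing' -> no (count: 2)
Total with prefix 'dis': 2

2


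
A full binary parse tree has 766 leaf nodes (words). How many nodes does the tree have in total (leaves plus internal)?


Leaf nodes (terminals): 766
Internal nodes = n - 1 = 766 - 1 = 765
Total = leaves + internal = 766 + 765 = 1531

1531


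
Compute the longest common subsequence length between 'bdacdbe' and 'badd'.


DP table for LCS of 'bdacdbe' and 'badd':
       b  a  d  d
    0  0  0  0  0
  b 0  1  1  1  1
  d 0  1  1  2  2
  a 0  1  2  2  2
  c 0  1  2  2  2
  d 0  1  2  3  3
  b 0  1  2  3  3
  e 0  1  2  3  3
LCS: 'bdd'
LCS length = 3

3


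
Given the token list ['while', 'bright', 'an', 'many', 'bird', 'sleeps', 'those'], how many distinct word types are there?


Listing all tokens and tracking unique types:
  Token 1: 'while' -> NEW (unique so far: 1)
  Token 2: 'bright' -> NEW (unique so far: 2)
  Token 3: 'an' -> NEW (unique so far: 3)
  Token 4: 'many' -> NEW (unique so far: 4)
  Token 5: 'bird' -> NEW (unique so far: 5)
  Token 6: 'sleeps' -> NEW (unique so far: 6)
  Token 7: 'those' -> NEW (unique so far: 7)
Unique types: ('an', 'bird', 'bright', 'many', 'sleeps', 'those', 'while')
Vocabulary size: 7

7


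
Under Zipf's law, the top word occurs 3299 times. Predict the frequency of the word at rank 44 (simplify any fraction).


Zipf's law: freq(rank) = f1 / rank
f1 = 3299, rank = 44
freq = 3299 / 44
GCD(3299, 44) = 1
Simplified: 3299/44

3299/44


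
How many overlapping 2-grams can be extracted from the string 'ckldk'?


String 'ckldk' has length L = 5.
Number of overlapping n-grams = L - n + 1
Substituting: 5 - 2 + 1 = 4

4


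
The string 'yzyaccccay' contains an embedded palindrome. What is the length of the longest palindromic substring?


Scanning 'yzyaccccay' for palindromic substrings.
Substring at positions 2-9: 'yaccccay'.
Check: reverse('yaccccay') = 'yaccccay' -> palindrome confirmed.
Neighbouring characters ('z' / '-') break symmetry, so it cannot extend further.
No longer palindromic substring exists; longest length = 8

8


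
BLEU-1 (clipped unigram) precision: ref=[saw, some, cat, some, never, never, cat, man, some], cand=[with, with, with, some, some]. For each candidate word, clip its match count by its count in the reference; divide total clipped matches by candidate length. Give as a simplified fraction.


Reference word counts: {'cat': 2, 'man': 1, 'never': 2, 'saw': 1, 'some': 3}
Checking each candidate word (with clipping):
  'with' -> not in reference -> no match (matches: 0)
  'with' -> not in reference -> no match (matches: 0)
  'with' -> not in reference -> no match (matches: 0)
  'some' -> in reference (ref count 3, used 1/3) -> match (matches: 1)
  'some' -> in reference (ref count 3, used 2/3) -> match (matches: 2)
Clipped matches: 2, Candidate length: 5
Precision = 2/5

2/5


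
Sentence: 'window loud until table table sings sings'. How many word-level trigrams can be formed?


Word trigrams from [7] words:
  Trigram 1: (window loud until)
  Trigram 2: (loud until table)
  Trigram 3: (until table table)
  Trigram 4: (table table sings)
  Trigram 5: (table sings sings)
Total word trigrams: 7 - 2 = 5

5


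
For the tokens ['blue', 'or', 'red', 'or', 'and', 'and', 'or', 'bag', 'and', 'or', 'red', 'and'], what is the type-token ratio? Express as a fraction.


Tokens: 12
Unique types: ('and', 'bag', 'blue', 'or', 'red') = 5
TTR = 5/12
Already in lowest terms.

5/12


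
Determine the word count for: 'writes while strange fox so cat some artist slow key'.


Counting words by splitting on spaces:
  Word 1: 'writes'
  Word 2: 'while'
  Word 3: 'strange'
  Word 4: 'fox'
  Word 5: 'so'
  Word 6: 'cat'
  Word 7: 'some'
  Word 8: 'artist'
  Word 9: 'slow'
  Word 10: 'key'
Total words: 10

10


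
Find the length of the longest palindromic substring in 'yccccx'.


Scanning 'yccccx' for palindromic substrings.
Substring at positions 1-4: 'cccc'.
Check: reverse('cccc') = 'cccc' -> palindrome confirmed.
Neighbouring characters ('y' / 'x') break symmetry, so it cannot extend further.
No longer palindromic substring exists; longest length = 4

4


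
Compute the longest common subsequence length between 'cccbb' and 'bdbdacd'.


DP table for LCS of 'cccbb' and 'bdbdacd':
       b  d  b  d  a  c  d
    0  0  0  0  0  0  0  0
  c 0  0  0  0  0  0  1  1
  c 0  0  0  0  0  0  1  1
  c 0  0  0  0  0  0  1  1
  b 0  1  1  1  1  1  1  1
  b 0  1  1  2  2  2  2  2
LCS: 'bb'
LCS length = 2

2


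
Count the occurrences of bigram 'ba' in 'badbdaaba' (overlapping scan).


Scanning 'badbdaaba' for bigram 'ba':
  Position 0: 'ba' -> MATCH
  Position 1: 'ad' -> no
  Position 2: 'db' -> no
  Position 3: 'bd' -> no
  Position 4: 'da' -> no
  Position 5: 'aa' -> no
  Position 6: 'ab' -> no
  Position 7: 'ba' -> MATCH
Total matches: 2

2


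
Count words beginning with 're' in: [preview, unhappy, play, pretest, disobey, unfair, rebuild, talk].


Checking each word for prefix 're':
  'preview' -> no (count: 0)
  'unhappy' -> no (count: 0)
  'play' -> no (count: 0)
  'pretest' -> no (count: 0)
  'disobey' -> no (count: 0)
  'unfair' -> no (count: 0)
  'rebuild' -> YES, starts with 're' (count: 1)
  'talk' -> no (count: 1)
Total with prefix 're': 1

1


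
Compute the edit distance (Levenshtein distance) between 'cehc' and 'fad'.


Building DP table for s1='cehc' (len 4) and s2='fad' (len 3):
       f  a  d
    0  1  2  3
  c 1  1  2  3
  e 2  2  2  3
  h 3  3  3  3
  c 4  4  4  4
Edit distance = dp[4][3] = 4

4


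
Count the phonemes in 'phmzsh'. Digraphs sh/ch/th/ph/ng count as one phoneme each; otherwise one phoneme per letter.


Parsing 'phmzsh' greedily, digraphs first:
  'ph' -> digraph (1 consonant phoneme) (phonemes so far: 1)
  'm' -> consonant phoneme (phonemes so far: 2)
  'z' -> consonant phoneme (phonemes so far: 3)
  'sh' -> digraph (1 consonant phoneme) (phonemes so far: 4)
Total phonemes: 4

4


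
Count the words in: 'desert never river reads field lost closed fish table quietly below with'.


Counting words by splitting on spaces:
  Word 1: 'desert'
  Word 2: 'never'
  Word 3: 'river'
  Word 4: 'reads'
  Word 5: 'field'
  Word 6: 'lost'
  Word 7: 'closed'
  Word 8: 'fish'
  Word 9: 'table'
  Word 10: 'quietly'
  Word 11: 'below'
  Word 12: 'with'
Total words: 12

12


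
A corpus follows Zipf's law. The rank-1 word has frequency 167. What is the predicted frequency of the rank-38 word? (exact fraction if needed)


Zipf's law: freq(rank) = f1 / rank
f1 = 167, rank = 38
freq = 167 / 38
GCD(167, 38) = 1
Simplified: 167/38

167/38


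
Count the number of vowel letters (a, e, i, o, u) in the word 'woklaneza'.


Scanning each character of 'woklaneza':
  Position 1: 'w' -> consonant (running count: 0)
  Position 2: 'o' -> vowel (running count: 1)
  Position 3: 'k' -> consonant (running count: 1)
  Position 4: 'l' -> consonant (running count: 1)
  Position 5: 'a' -> vowel (running count: 2)
  Position 6: 'n' -> consonant (running count: 2)
  Position 7: 'e' -> vowel (running count: 3)
  Position 8: 'z' -> consonant (running count: 3)
  Position 9: 'a' -> vowel (running count: 4)
Total vowels: 4

4


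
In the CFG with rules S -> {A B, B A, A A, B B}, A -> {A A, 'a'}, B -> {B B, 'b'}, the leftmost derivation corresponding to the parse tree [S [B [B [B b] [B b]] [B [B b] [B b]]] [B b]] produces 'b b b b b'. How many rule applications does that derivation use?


Every bracketed nonterminal node [X ...] in the tree is produced by exactly one rule application.
Reading the tree off as a leftmost derivation:
  Step 1: S  =>  B B   (applied S -> B B)
  Step 2: B B  =>  B B B   (applied B -> B B)
  Step 3: B B B  =>  B B B B   (applied B -> B B)
  Step 4: B B B B  =>  b B B B   (applied B -> b)
  Step 5: b B B B  =>  b b B B   (applied B -> b)
  Step 6: b b B B  =>  b b B B B   (applied B -> B B)
  Step 7: b b B B B  =>  b b b B B   (applied B -> b)
  Step 8: b b b B B  =>  b b b b B   (applied B -> b)
  Step 9: b b b b B  =>  b b b b b   (applied B -> b)
Final yield: b b b b b
Total rewrite steps: 9

9


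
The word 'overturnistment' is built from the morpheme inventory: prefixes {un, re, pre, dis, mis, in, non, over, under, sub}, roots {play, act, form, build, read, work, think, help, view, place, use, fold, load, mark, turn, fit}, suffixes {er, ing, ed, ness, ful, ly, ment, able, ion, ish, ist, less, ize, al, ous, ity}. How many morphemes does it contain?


Segmenting 'overturnistment' against the inventory:
  'over' -> prefix (morpheme 1)
  'turn' -> root (morpheme 2)
  'ist' -> suffix (morpheme 3)
  'ment' -> suffix (morpheme 4)
Total morphemes: 4

4


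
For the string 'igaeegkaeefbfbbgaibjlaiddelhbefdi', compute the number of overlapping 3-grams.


String 'igaeegkaeefbfbbgaibjlaiddelhbefdi' has length L = 33.
Number of overlapping n-grams = L - n + 1
Substituting: 33 - 3 + 1 = 31

31


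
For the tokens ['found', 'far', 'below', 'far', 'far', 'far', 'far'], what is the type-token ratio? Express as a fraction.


Tokens: 7
Unique types: ('below', 'far', 'found') = 3
TTR = 3/7
Already in lowest terms.

3/7


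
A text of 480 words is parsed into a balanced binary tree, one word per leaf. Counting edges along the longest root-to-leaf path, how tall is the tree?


In a balanced binary tree with n leaves the deepest leaf is ceil(log2(n)) edges below the root.
log2(480) = 8.9069
ceil(8.9069) = 9
height (edges) = 9

9


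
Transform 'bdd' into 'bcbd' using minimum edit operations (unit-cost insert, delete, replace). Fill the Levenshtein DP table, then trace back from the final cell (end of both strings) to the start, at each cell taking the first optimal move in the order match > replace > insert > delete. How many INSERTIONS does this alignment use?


Edit distance = 2. Backtracking from cell (3, 4) with preference match > replace > insert > delete,
then listing the resulting alignment 'bdd' -> 'bcbd' left to right:
  Step 1: keep 'b'
  Step 2: insert 'c' [insertion #1]
  Step 3: replace d->b
  Step 4: keep 'd'
Total insertions: 1

1


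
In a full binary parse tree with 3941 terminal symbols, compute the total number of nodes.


Leaf nodes (terminals): 3941
Internal nodes = n - 1 = 3941 - 1 = 3940
Total = leaves + internal = 3941 + 3940 = 7881

7881


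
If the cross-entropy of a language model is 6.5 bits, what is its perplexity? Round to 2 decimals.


Perplexity formula: PP = 2^H
H = 6.5
PP = 2^6.5
Decompose: 2^6.5 = 2^6 * 2^0.5 = 2^6 * sqrt(2)
2^6 = 64, sqrt(2) ~ 1.4142136
PP ~ 64 * 1.4142136 = 90.5096704
Rounded to 2 decimals: 90.51

90.51


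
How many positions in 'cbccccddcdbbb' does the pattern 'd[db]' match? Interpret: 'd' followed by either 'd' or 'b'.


Pattern: d[db] means 'd' followed by either 'd' or 'b'.
Scanning 'cbccccddcdbbb' position-by-position:
  Pos 0: window 'cb' -> no
  Pos 1: window 'bc' -> no
  Pos 2: window 'cc' -> no
  Pos 3: window 'cc' -> no
  Pos 4: window 'cc' -> no
  Pos 5: window 'cd' -> no
  Pos 6: window 'dd' -> MATCH
  Pos 7: window 'dc' -> no
  Pos 8: window 'cd' -> no
  Pos 9: window 'db' -> MATCH
  Pos 10: window 'bb' -> no
  Pos 11: window 'bb' -> no
  Pos 12: window 'b' -> no
Total matches: 2

2


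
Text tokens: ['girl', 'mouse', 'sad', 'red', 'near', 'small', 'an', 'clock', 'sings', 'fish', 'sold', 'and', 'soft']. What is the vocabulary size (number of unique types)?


Listing all tokens and tracking unique types:
  Token 1: 'girl' -> NEW (unique so far: 1)
  Token 2: 'mouse' -> NEW (unique so far: 2)
  Token 3: 'sad' -> NEW (unique so far: 3)
  Token 4: 'red' -> NEW (unique so far: 4)
  Token 5: 'near' -> NEW (unique so far: 5)
  Token 6: 'small' -> NEW (unique so far: 6)
  Token 7: 'an' -> NEW (unique so far: 7)
  Token 8: 'clock' -> NEW (unique so far: 8)
  Token 9: 'sings' -> NEW (unique so far: 9)
  Token 10: 'fish' -> NEW (unique so far: 10)
  Token 11: 'sold' -> NEW (unique so far: 11)
  Token 12: 'and' -> NEW (unique so far: 12)
  Token 13: 'soft' -> NEW (unique so far: 13)
Unique types: ('an', 'and', 'clock', 'fish', 'girl', 'mouse', 'near', 'red', 'sad', 'sings', 'small', 'soft', 'sold')
Vocabulary size: 13

13


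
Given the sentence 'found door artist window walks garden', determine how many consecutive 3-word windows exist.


Word trigrams from [6] words:
  Trigram 1: (found door artist)
  Trigram 2: (door artist window)
  Trigram 3: (artist window walks)
  Trigram 4: (window walks garden)
Total word trigrams: 6 - 2 = 4

4


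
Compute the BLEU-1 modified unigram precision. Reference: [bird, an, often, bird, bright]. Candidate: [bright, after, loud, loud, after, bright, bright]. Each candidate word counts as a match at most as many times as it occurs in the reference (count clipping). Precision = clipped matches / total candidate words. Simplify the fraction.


Reference word counts: {'an': 1, 'bird': 2, 'bright': 1, 'often': 1}
Checking each candidate word (with clipping):
  'bright' -> in reference (ref count 1, used 1/1) -> match (matches: 1)
  'after' -> not in reference -> no match (matches: 1)
  'loud' -> not in reference -> no match (matches: 1)
  'loud' -> not in reference -> no match (matches: 1)
  'after' -> not in reference -> no match (matches: 1)
  'bright' -> ref count 1 already used up (1/1) -> clipped, no match (matches: 1)
  'bright' -> ref count 1 already used up (1/1) -> clipped, no match (matches: 1)
Clipped matches: 1, Candidate length: 7
Precision = 1/7

1/7


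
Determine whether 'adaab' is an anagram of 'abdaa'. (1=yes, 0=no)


Sort characters of 'adaab': 'aaabd'
Sort characters of 'abdaa': 'aaabd'
Sorted forms match -> they ARE anagrams
Result: 1

1


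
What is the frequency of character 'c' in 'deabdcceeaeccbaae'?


Scanning 'deabdcceeaeccbaae' for 'c':
  Position 5: 'c' -> MATCH (count: 1)
  Position 6: 'c' -> MATCH (count: 2)
  Position 11: 'c' -> MATCH (count: 3)
  Position 12: 'c' -> MATCH (count: 4)
Total occurrences of 'c': 4

4


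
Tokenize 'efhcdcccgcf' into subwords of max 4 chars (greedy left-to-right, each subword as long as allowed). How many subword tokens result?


'efhcdcccgcf' has 11 characters.
Chunking with max size 4:
  Chunk 1: 'efhc' (positions 0-3)
  Chunk 2: 'dccc' (positions 4-7)
  Chunk 3: 'gcf' (positions 8-10)
Total chunks: ceil(11 / 4) = 3

3


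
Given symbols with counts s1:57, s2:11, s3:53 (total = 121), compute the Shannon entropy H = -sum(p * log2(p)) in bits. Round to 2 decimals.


Computing entropy H = -sum(p_i * log2(p_i)):
  s1: p = 57/121 = 0.4711, -p*log2(p) = 0.5116
  s2: p = 11/121 = 0.0909, -p*log2(p) = 0.3145
  s3: p = 53/121 = 0.4380, -p*log2(p) = 0.5217
H = sum of terms = 1.3478
Rounded to 2 decimals: 1.35

1.35


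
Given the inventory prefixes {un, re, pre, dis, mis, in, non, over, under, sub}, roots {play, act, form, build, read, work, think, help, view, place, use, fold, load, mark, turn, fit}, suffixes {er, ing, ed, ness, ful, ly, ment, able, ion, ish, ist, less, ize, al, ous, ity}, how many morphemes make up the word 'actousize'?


Segmenting 'actousize' against the inventory:
  'act' -> root (morpheme 1)
  'ous' -> suffix (morpheme 2)
  'ize' -> suffix (morpheme 3)
Total morphemes: 3

3


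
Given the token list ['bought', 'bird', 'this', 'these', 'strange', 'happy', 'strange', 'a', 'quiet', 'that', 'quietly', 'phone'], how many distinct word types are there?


Listing all tokens and tracking unique types:
  Token 1: 'bought' -> NEW (unique so far: 1)
  Token 2: 'bird' -> NEW (unique so far: 2)
  Token 3: 'this' -> NEW (unique so far: 3)
  Token 4: 'these' -> NEW (unique so far: 4)
  Token 5: 'strange' -> NEW (unique so far: 5)
  Token 6: 'happy' -> NEW (unique so far: 6)
  Token 7: 'strange' -> duplicate (unique so far: 6)
  Token 8: 'a' -> NEW (unique so far: 7)
  Token 9: 'quiet' -> NEW (unique so far: 8)
  Token 10: 'that' -> NEW (unique so far: 9)
  Token 11: 'quietly' -> NEW (unique so far: 10)
  Token 12: 'phone' -> NEW (unique so far: 11)
Unique types: ('a', 'bird', 'bought', 'happy', 'phone', 'quiet', 'quietly', 'strange', 'that', 'these', 'this')
Vocabulary size: 11

11


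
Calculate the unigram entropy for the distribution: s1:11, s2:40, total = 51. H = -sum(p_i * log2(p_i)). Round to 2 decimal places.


Computing entropy H = -sum(p_i * log2(p_i)):
  s1: p = 11/51 = 0.2157, -p*log2(p) = 0.4773
  s2: p = 40/51 = 0.7843, -p*log2(p) = 0.2749
H = sum of terms = 0.7522
Rounded to 2 decimals: 0.75

0.75


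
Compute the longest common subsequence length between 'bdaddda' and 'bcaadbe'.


DP table for LCS of 'bdaddda' and 'bcaadbe':
       b  c  a  a  d  b  e
    0  0  0  0  0  0  0  0
  b 0  1  1  1  1  1  1  1
  d 0  1  1  1  1  2  2  2
  a 0  1  1  2  2  2  2  2
  d 0  1  1  2  2  3  3  3
  d 0  1  1  2  2  3  3  3
  d 0  1  1  2  2  3  3  3
  a 0  1  1  2  3  3  3  3
LCS: 'bad'
LCS length = 3

3


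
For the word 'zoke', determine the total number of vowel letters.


Scanning each character of 'zoke':
  Position 1: 'z' -> consonant (running count: 0)
  Position 2: 'o' -> vowel (running count: 1)
  Position 3: 'k' -> consonant (running count: 1)
  Position 4: 'e' -> vowel (running count: 2)
Total vowels: 2

2


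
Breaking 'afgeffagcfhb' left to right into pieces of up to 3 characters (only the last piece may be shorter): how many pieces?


'afgeffagcfhb' has 12 characters.
Chunking with max size 3:
  Chunk 1: 'afg' (positions 0-2)
  Chunk 2: 'eff' (positions 3-5)
  Chunk 3: 'agc' (positions 6-8)
  Chunk 4: 'fhb' (positions 9-11)
Total chunks: ceil(12 / 3) = 4

4


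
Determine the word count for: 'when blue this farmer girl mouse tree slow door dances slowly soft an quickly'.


Counting words by splitting on spaces:
  Word 1: 'when'
  Word 2: 'blue'
  Word 3: 'this'
  Word 4: 'farmer'
  Word 5: 'girl'
  Word 6: 'mouse'
  Word 7: 'tree'
  Word 8: 'slow'
  Word 9: 'door'
  Word 10: 'dances'
  Word 11: 'slowly'
  Word 12: 'soft'
  Word 13: 'an'
  Word 14: 'quickly'
Total words: 14

14


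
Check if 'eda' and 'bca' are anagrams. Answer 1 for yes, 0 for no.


Sort characters of 'eda': 'ade'
Sort characters of 'bca': 'abc'
Sorted forms differ -> they are NOT anagrams
Result: 0

0


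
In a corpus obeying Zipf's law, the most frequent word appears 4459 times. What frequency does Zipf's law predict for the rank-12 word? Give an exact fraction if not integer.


Zipf's law: freq(rank) = f1 / rank
f1 = 4459, rank = 12
freq = 4459 / 12
GCD(4459, 12) = 1
Simplified: 4459/12

4459/12


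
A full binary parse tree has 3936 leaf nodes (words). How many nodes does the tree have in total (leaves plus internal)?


Leaf nodes (terminals): 3936
Internal nodes = n - 1 = 3936 - 1 = 3935
Total = leaves + internal = 3936 + 3935 = 7871

7871


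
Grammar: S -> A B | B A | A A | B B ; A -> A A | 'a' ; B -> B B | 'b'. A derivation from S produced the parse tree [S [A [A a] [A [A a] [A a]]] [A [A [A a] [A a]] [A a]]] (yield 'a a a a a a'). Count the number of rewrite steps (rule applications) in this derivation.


Every bracketed nonterminal node [X ...] in the tree is produced by exactly one rule application.
Reading the tree off as a leftmost derivation:
  Step 1: S  =>  A A   (applied S -> A A)
  Step 2: A A  =>  A A A   (applied A -> A A)
  Step 3: A A A  =>  a A A   (applied A -> a)
  Step 4: a A A  =>  a A A A   (applied A -> A A)
  Step 5: a A A A  =>  a a A A   (applied A -> a)
  Step 6: a a A A  =>  a a a A   (applied A -> a)
  Step 7: a a a A  =>  a a a A A   (applied A -> A A)
  Step 8: a a a A A  =>  a a a A A A   (applied A -> A A)
  Step 9: a a a A A A  =>  a a a a A A   (applied A -> a)
  Step 10: a a a a A A  =>  a a a a a A   (applied A -> a)
  Step 11: a a a a a A  =>  a a a a a a   (applied A -> a)
Final yield: a a a a a a
Total rewrite steps: 11

11


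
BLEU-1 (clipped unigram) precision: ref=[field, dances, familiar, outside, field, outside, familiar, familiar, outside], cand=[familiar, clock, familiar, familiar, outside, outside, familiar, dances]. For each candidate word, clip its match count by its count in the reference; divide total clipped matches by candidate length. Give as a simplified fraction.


Reference word counts: {'dances': 1, 'familiar': 3, 'field': 2, 'outside': 3}
Checking each candidate word (with clipping):
  'familiar' -> in reference (ref count 3, used 1/3) -> match (matches: 1)
  'clock' -> not in reference -> no match (matches: 1)
  'familiar' -> in reference (ref count 3, used 2/3) -> match (matches: 2)
  'familiar' -> in reference (ref count 3, used 3/3) -> match (matches: 3)
  'outside' -> in reference (ref count 3, used 1/3) -> match (matches: 4)
  'outside' -> in reference (ref count 3, used 2/3) -> match (matches: 5)
  'familiar' -> ref count 3 already used up (3/3) -> clipped, no match (matches: 5)
  'dances' -> in reference (ref count 1, used 1/1) -> match (matches: 6)
Clipped matches: 6, Candidate length: 8
Precision = 6/8 = 3/4

3/4


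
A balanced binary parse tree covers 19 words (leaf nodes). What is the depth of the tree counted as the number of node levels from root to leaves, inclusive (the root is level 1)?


In a balanced binary tree with n leaves the deepest leaf is ceil(log2(n)) edges below the root,
so counting node levels inclusive of root and leaves gives ceil(log2(n)) + 1 levels.
log2(19) = 4.2479
ceil(4.2479) = 5
levels = 5 + 1 = 6

6


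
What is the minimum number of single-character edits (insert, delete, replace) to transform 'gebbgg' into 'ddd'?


Building DP table for s1='gebbgg' (len 6) and s2='ddd' (len 3):
       d  d  d
    0  1  2  3
  g 1  1  2  3
  e 2  2  2  3
  b 3  3  3  3
  b 4  4  4  4
  g 5  5  5  5
  g 6  6  6  6
Edit distance = dp[6][3] = 6

6


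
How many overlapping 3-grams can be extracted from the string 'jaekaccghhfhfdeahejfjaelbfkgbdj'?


String 'jaekaccghhfhfdeahejfjaelbfkgbdj' has length L = 31.
Number of overlapping n-grams = L - n + 1
Substituting: 31 - 3 + 1 = 29

29


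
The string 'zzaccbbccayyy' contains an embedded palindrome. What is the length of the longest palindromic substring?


Scanning 'zzaccbbccayyy' for palindromic substrings.
Substring at positions 2-9: 'accbbcca'.
Check: reverse('accbbcca') = 'accbbcca' -> palindrome confirmed.
Neighbouring characters ('z' / 'y') break symmetry, so it cannot extend further.
No longer palindromic substring exists; longest length = 8

8


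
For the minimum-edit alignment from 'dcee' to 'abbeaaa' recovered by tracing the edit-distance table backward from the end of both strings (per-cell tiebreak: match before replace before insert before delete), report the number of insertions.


Edit distance = 6. Backtracking from cell (4, 7) with preference match > replace > insert > delete,
then listing the resulting alignment 'dcee' -> 'abbeaaa' left to right:
  Step 1: insert 'a' [insertion #1]
  Step 2: replace d->b
  Step 3: replace c->b
  Step 4: keep 'e'
  Step 5: insert 'a' [insertion #2]
  Step 6: insert 'a' [insertion #3]
  Step 7: replace e->a
Total insertions: 3

3


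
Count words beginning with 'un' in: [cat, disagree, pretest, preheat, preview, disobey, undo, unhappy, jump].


Checking each word for prefix 'un':
  'cat' -> no (count: 0)
  'disagree' -> no (count: 0)
  'pretest' -> no (count: 0)
  'preheat' -> no (count: 0)
  'preview' -> no (count: 0)
  'disobey' -> no (count: 0)
  'undo' -> YES, starts with 'un' (count: 1)
  'unhappy' -> YES, starts with 'un' (count: 2)
  'jump' -> no (count: 2)
Total with prefix 'un': 2

2


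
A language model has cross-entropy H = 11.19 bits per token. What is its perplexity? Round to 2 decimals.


Perplexity formula: PP = 2^H
H = 11.19
PP = 2^11.19
Decompose: 2^11.19 = 2^11 * 2^0.19
2^11 = 2048, 2^0.19 ~ 1.1407637
PP ~ 2048 * 1.1407637 = 2336.2840576
Rounded to 2 decimals: 2336.28

2336.28


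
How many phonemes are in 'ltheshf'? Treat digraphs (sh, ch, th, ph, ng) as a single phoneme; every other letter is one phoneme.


Parsing 'ltheshf' greedily, digraphs first:
  'l' -> consonant phoneme (phonemes so far: 1)
  'th' -> digraph (1 consonant phoneme) (phonemes so far: 2)
  'e' -> vowel phoneme (phonemes so far: 3)
  'sh' -> digraph (1 consonant phoneme) (phonemes so far: 4)
  'f' -> consonant phoneme (phonemes so far: 5)
Total phonemes: 5

5


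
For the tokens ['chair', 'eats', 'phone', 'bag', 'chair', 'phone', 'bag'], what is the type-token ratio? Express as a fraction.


Tokens: 7
Unique types: ('bag', 'chair', 'eats', 'phone') = 4
TTR = 4/7
Already in lowest terms.

4/7


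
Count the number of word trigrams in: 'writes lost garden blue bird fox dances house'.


Word trigrams from [8] words:
  Trigram 1: (writes lost garden)
  Trigram 2: (lost garden blue)
  Trigram 3: (garden blue bird)
  Trigram 4: (blue bird fox)
  Trigram 5: (bird fox dances)
  Trigram 6: (fox dances house)
Total word trigrams: 8 - 2 = 6

6


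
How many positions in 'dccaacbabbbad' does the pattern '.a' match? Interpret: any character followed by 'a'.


Pattern: .a means any character followed by 'a'.
Scanning 'dccaacbabbbad' position-by-position:
  Pos 0: window 'dc' -> no
  Pos 1: window 'cc' -> no
  Pos 2: window 'ca' -> MATCH
  Pos 3: window 'aa' -> MATCH
  Pos 4: window 'ac' -> no
  Pos 5: window 'cb' -> no
  Pos 6: window 'ba' -> MATCH
  Pos 7: window 'ab' -> no
  Pos 8: window 'bb' -> no
  Pos 9: window 'bb' -> no
  Pos 10: window 'ba' -> MATCH
  Pos 11: window 'ad' -> no
  Pos 12: window 'd' -> no
Total matches: 4

4


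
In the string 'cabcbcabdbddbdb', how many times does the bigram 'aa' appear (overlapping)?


Scanning 'cabcbcabdbddbdb' for bigram 'aa':
  Position 0: 'ca' -> no
  Position 1: 'ab' -> no
  Position 2: 'bc' -> no
  Position 3: 'cb' -> no
  Position 4: 'bc' -> no
  Position 5: 'ca' -> no
  Position 6: 'ab' -> no
  Position 7: 'bd' -> no
  Position 8: 'db' -> no
  Position 9: 'bd' -> no
  Position 10: 'dd' -> no
  Position 11: 'db' -> no
  Position 12: 'bd' -> no
  Position 13: 'db' -> no
Total matches: 0

0


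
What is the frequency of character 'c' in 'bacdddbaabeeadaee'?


Scanning 'bacdddbaabeeadaee' for 'c':
  Position 2: 'c' -> MATCH (count: 1)
Total occurrences of 'c': 1

1


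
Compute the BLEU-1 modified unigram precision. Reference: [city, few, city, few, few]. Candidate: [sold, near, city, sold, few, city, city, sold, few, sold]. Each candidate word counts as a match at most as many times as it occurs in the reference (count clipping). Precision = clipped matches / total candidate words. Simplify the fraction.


Reference word counts: {'city': 2, 'few': 3}
Checking each candidate word (with clipping):
  'sold' -> not in reference -> no match (matches: 0)
  'near' -> not in reference -> no match (matches: 0)
  'city' -> in reference (ref count 2, used 1/2) -> match (matches: 1)
  'sold' -> not in reference -> no match (matches: 1)
  'few' -> in reference (ref count 3, used 1/3) -> match (matches: 2)
  'city' -> in reference (ref count 2, used 2/2) -> match (matches: 3)
  'city' -> ref count 2 already used up (2/2) -> clipped, no match (matches: 3)
  'sold' -> not in reference -> no match (matches: 3)
  'few' -> in reference (ref count 3, used 2/3) -> match (matches: 4)
  'sold' -> not in reference -> no match (matches: 4)
Clipped matches: 4, Candidate length: 10
Precision = 4/10 = 2/5

2/5


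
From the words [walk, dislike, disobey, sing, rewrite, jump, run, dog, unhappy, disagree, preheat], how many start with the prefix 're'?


Checking each word for prefix 're':
  'walk' -> no (count: 0)
  'dislike' -> no (count: 0)
  'disobey' -> no (count: 0)
  'sing' -> no (count: 0)
  'rewrite' -> YES, starts with 're' (count: 1)
  'jump' -> no (count: 1)
  'run' -> no (count: 1)
  'dog' -> no (count: 1)
  'unhappy' -> no (count: 1)
  'disagree' -> no (count: 1)
  'preheat' -> no (count: 1)
Total with prefix 're': 1

1


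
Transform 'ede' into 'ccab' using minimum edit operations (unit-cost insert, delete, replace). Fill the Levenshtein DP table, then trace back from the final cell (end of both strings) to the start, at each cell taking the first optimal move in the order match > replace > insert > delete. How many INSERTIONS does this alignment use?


Edit distance = 4. Backtracking from cell (3, 4) with preference match > replace > insert > delete,
then listing the resulting alignment 'ede' -> 'ccab' left to right:
  Step 1: insert 'c' [insertion #1]
  Step 2: replace e->c
  Step 3: replace d->a
  Step 4: replace e->b
Total insertions: 1

1


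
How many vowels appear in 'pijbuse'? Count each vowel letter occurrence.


Scanning each character of 'pijbuse':
  Position 1: 'p' -> consonant (running count: 0)
  Position 2: 'i' -> vowel (running count: 1)
  Position 3: 'j' -> consonant (running count: 1)
  Position 4: 'b' -> consonant (running count: 1)
  Position 5: 'u' -> vowel (running count: 2)
  Position 6: 's' -> consonant (running count: 2)
  Position 7: 'e' -> vowel (running count: 3)
Total vowels: 3

3


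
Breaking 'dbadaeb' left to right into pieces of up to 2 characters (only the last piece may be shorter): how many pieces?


'dbadaeb' has 7 characters.
Chunking with max size 2:
  Chunk 1: 'db' (positions 0-1)
  Chunk 2: 'ad' (positions 2-3)
  Chunk 3: 'ae' (positions 4-5)
  Chunk 4: 'b' (positions 6-6)
Total chunks: ceil(7 / 2) = 4

4


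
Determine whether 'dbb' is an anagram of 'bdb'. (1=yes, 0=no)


Sort characters of 'dbb': 'bbd'
Sort characters of 'bdb': 'bbd'
Sorted forms match -> they ARE anagrams
Result: 1

1


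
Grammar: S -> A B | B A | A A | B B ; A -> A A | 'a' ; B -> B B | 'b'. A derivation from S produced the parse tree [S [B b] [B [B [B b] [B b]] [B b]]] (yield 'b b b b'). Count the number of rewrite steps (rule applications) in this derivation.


Every bracketed nonterminal node [X ...] in the tree is produced by exactly one rule application.
Reading the tree off as a leftmost derivation:
  Step 1: S  =>  B B   (applied S -> B B)
  Step 2: B B  =>  b B   (applied B -> b)
  Step 3: b B  =>  b B B   (applied B -> B B)
  Step 4: b B B  =>  b B B B   (applied B -> B B)
  Step 5: b B B B  =>  b b B B   (applied B -> b)
  Step 6: b b B B  =>  b b b B   (applied B -> b)
  Step 7: b b b B  =>  b b b b   (applied B -> b)
Final yield: b b b b
Total rewrite steps: 7

7


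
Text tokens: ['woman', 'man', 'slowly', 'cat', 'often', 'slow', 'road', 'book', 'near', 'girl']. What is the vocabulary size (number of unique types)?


Listing all tokens and tracking unique types:
  Token 1: 'woman' -> NEW (unique so far: 1)
  Token 2: 'man' -> NEW (unique so far: 2)
  Token 3: 'slowly' -> NEW (unique so far: 3)
  Token 4: 'cat' -> NEW (unique so far: 4)
  Token 5: 'often' -> NEW (unique so far: 5)
  Token 6: 'slow' -> NEW (unique so far: 6)
  Token 7: 'road' -> NEW (unique so far: 7)
  Token 8: 'book' -> NEW (unique so far: 8)
  Token 9: 'near' -> NEW (unique so far: 9)
  Token 10: 'girl' -> NEW (unique so far: 10)
Unique types: ('book', 'cat', 'girl', 'man', 'near', 'often', 'road', 'slow', 'slowly', 'woman')
Vocabulary size: 10

10


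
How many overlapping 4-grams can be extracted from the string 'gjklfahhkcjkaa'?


String 'gjklfahhkcjkaa' has length L = 14.
Number of overlapping n-grams = L - n + 1
Substituting: 14 - 4 + 1 = 11

11


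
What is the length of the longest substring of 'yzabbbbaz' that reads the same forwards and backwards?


Scanning 'yzabbbbaz' for palindromic substrings.
Substring at positions 1-8: 'zabbbbaz'.
Check: reverse('zabbbbaz') = 'zabbbbaz' -> palindrome confirmed.
Neighbouring characters ('y' / '-') break symmetry, so it cannot extend further.
No longer palindromic substring exists; longest length = 8

8


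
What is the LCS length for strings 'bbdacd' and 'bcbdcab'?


DP table for LCS of 'bbdacd' and 'bcbdcab':
       b  c  b  d  c  a  b
    0  0  0  0  0  0  0  0
  b 0  1  1  1  1  1  1  1
  b 0  1  1  2  2  2  2  2
  d 0  1  1  2  3  3  3  3
  a 0  1  1  2  3  3  4  4
  c 0  1  2  2  3  4  4  4
  d 0  1  2  2  3  4  4  4
LCS: 'bbda'
LCS length = 4

4


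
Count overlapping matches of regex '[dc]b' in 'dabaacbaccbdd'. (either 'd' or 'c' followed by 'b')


Pattern: [dc]b means either 'd' or 'c' followed by 'b'.
Scanning 'dabaacbaccbdd' position-by-position:
  Pos 0: window 'da' -> no
  Pos 1: window 'ab' -> no
  Pos 2: window 'ba' -> no
  Pos 3: window 'aa' -> no
  Pos 4: window 'ac' -> no
  Pos 5: window 'cb' -> MATCH
  Pos 6: window 'ba' -> no
  Pos 7: window 'ac' -> no
  Pos 8: window 'cc' -> no
  Pos 9: window 'cb' -> MATCH
  Pos 10: window 'bd' -> no
  Pos 11: window 'dd' -> no
  Pos 12: window 'd' -> no
Total matches: 2

2


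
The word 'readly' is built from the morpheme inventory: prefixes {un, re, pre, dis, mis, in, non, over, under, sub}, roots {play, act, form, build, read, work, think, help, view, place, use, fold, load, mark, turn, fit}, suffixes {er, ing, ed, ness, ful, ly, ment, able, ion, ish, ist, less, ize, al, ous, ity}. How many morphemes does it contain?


Segmenting 'readly' against the inventory:
  'read' -> root (morpheme 1)
  'ly' -> suffix (morpheme 2)
Total morphemes: 2

2


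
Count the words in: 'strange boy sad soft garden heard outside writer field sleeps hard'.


Counting words by splitting on spaces:
  Word 1: 'strange'
  Word 2: 'boy'
  Word 3: 'sad'
  Word 4: 'soft'
  Word 5: 'garden'
  Word 6: 'heard'
  Word 7: 'outside'
  Word 8: 'writer'
  Word 9: 'field'
  Word 10: 'sleeps'
  Word 11: 'hard'
Total words: 11

11


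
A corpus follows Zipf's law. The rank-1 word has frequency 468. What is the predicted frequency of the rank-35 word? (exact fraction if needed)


Zipf's law: freq(rank) = f1 / rank
f1 = 468, rank = 35
freq = 468 / 35
GCD(468, 35) = 1
Simplified: 468/35

468/35


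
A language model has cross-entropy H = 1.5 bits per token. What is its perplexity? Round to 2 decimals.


Perplexity formula: PP = 2^H
H = 1.5
PP = 2^1.5
Decompose: 2^1.5 = 2^1 * 2^0.5 = 2^1 * sqrt(2)
2^1 = 2, sqrt(2) ~ 1.4142136
PP ~ 2 * 1.4142136 = 2.8284272
Rounded to 2 decimals: 2.83

2.83


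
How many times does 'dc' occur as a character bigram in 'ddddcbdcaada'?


Scanning 'ddddcbdcaada' for bigram 'dc':
  Position 0: 'dd' -> no
  Position 1: 'dd' -> no
  Position 2: 'dd' -> no
  Position 3: 'dc' -> MATCH
  Position 4: 'cb' -> no
  Position 5: 'bd' -> no
  Position 6: 'dc' -> MATCH
  Position 7: 'ca' -> no
  Position 8: 'aa' -> no
  Position 9: 'ad' -> no
  Position 10: 'da' -> no
Total matches: 2

2


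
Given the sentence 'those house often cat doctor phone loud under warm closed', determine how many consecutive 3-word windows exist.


Word trigrams from [10] words:
  Trigram 1: (those house often)
  Trigram 2: (house often cat)
  Trigram 3: (often cat doctor)
  Trigram 4: (cat doctor phone)
  Trigram 5: (doctor phone loud)
  Trigram 6: (phone loud under)
  Trigram 7: (loud under warm)
  Trigram 8: (under warm closed)
Total word trigrams: 10 - 2 = 8

8


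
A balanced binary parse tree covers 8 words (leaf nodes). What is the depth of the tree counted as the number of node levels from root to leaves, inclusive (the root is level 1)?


In a balanced binary tree with n leaves the deepest leaf is ceil(log2(n)) edges below the root,
so counting node levels inclusive of root and leaves gives ceil(log2(n)) + 1 levels.
log2(8) = 3.0000
ceil(3.0000) = 3
levels = 3 + 1 = 4

4


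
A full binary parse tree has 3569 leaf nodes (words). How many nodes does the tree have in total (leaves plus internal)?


Leaf nodes (terminals): 3569
Internal nodes = n - 1 = 3569 - 1 = 3568
Total = leaves + internal = 3569 + 3568 = 7137

7137


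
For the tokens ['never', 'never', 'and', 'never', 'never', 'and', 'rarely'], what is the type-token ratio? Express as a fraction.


Tokens: 7
Unique types: ('and', 'never', 'rarely') = 3
TTR = 3/7
Already in lowest terms.

3/7


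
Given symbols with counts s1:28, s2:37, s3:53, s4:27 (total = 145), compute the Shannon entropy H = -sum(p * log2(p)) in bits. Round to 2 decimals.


Computing entropy H = -sum(p_i * log2(p_i)):
  s1: p = 28/145 = 0.1931, -p*log2(p) = 0.4581
  s2: p = 37/145 = 0.2552, -p*log2(p) = 0.5028
  s3: p = 53/145 = 0.3655, -p*log2(p) = 0.5307
  s4: p = 27/145 = 0.1862, -p*log2(p) = 0.4516
H = sum of terms = 1.9432
Rounded to 2 decimals: 1.94

1.94


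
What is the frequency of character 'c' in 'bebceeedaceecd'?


Scanning 'bebceeedaceecd' for 'c':
  Position 3: 'c' -> MATCH (count: 1)
  Position 9: 'c' -> MATCH (count: 2)
  Position 12: 'c' -> MATCH (count: 3)
Total occurrences of 'c': 3

3


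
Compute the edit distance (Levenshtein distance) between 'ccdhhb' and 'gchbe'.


Building DP table for s1='ccdhhb' (len 6) and s2='gchbe' (len 5):
       g  c  h  b  e
    0  1  2  3  4  5
  c 1  1  1  2  3  4
  c 2  2  1  2  3  4
  d 3  3  2  2  3  4
  h 4  4  3  2  3  4
  h 5  5  4  3  3  4
  b 6  6  5  4  3  4
Edit distance = dp[6][5] = 4

4


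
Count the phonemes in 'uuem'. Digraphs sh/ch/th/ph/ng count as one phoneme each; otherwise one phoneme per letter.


Parsing 'uuem' greedily, digraphs first:
  'u' -> vowel phoneme (phonemes so far: 1)
  'u' -> vowel phoneme (phonemes so far: 2)
  'e' -> vowel phoneme (phonemes so far: 3)
  'm' -> consonant phoneme (phonemes so far: 4)
Total phonemes: 4

4


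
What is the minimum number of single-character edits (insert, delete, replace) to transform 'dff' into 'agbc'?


Building DP table for s1='dff' (len 3) and s2='agbc' (len 4):
       a  g  b  c
    0  1  2  3  4
  d 1  1  2  3  4
  f 2  2  2  3  4
  f 3  3  3  3  4
Edit distance = dp[3][4] = 4

4


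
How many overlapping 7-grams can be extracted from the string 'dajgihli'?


String 'dajgihli' has length L = 8.
Number of overlapping n-grams = L - n + 1
Substituting: 8 - 7 + 1 = 2

2


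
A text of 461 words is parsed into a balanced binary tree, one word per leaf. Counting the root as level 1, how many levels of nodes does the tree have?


In a balanced binary tree with n leaves the deepest leaf is ceil(log2(n)) edges below the root,
so counting node levels inclusive of root and leaves gives ceil(log2(n)) + 1 levels.
log2(461) = 8.8486
ceil(8.8486) = 9
levels = 9 + 1 = 10

10
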